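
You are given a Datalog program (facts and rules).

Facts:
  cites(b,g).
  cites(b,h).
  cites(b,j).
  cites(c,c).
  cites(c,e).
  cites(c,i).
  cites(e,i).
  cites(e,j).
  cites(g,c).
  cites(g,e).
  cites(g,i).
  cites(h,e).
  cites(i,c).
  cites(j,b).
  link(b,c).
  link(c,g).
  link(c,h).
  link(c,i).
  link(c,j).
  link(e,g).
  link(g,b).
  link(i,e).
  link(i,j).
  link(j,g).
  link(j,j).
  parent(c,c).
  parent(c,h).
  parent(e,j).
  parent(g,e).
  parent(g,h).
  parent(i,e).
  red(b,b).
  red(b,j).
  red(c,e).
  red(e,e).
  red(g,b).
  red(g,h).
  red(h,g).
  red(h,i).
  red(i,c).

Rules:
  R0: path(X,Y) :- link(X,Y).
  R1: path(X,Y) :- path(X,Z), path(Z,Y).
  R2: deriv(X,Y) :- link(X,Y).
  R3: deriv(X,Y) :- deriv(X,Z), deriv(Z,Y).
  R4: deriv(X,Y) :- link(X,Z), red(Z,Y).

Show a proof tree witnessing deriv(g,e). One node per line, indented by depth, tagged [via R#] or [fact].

round 1: derive deriv(b,c) via R2 from link(b,c)
round 1: derive deriv(c,g) via R2 from link(c,g)
round 1: derive deriv(c,h) via R2 from link(c,h)
round 1: derive deriv(c,i) via R2 from link(c,i)
round 1: derive deriv(c,j) via R2 from link(c,j)
round 1: derive deriv(e,g) via R2 from link(e,g)
round 1: derive deriv(g,b) via R2 from link(g,b)
round 1: derive deriv(i,e) via R2 from link(i,e)
round 1: derive deriv(i,j) via R2 from link(i,j)
round 1: derive deriv(j,g) via R2 from link(j,g)
round 1: derive deriv(j,j) via R2 from link(j,j)
round 1: derive deriv(b,e) via R4 from link(b,c), red(c,e)
round 1: derive deriv(c,b) via R4 from link(c,g), red(g,b)
round 1: derive deriv(c,c) via R4 from link(c,i), red(i,c)
round 1: derive deriv(e,b) via R4 from link(e,g), red(g,b)
round 1: derive deriv(e,h) via R4 from link(e,g), red(g,h)
round 1: derive deriv(g,j) via R4 from link(g,b), red(b,j)
round 1: derive deriv(j,b) via R4 from link(j,g), red(g,b)
round 1: derive deriv(j,h) via R4 from link(j,g), red(g,h)
round 2: derive deriv(b,b) via R3 from deriv(b,c), deriv(c,b)
round 2: derive deriv(b,g) via R3 from deriv(b,c), deriv(c,g)
round 2: derive deriv(b,h) via R3 from deriv(b,c), deriv(c,h)
round 2: derive deriv(b,i) via R3 from deriv(b,c), deriv(c,i)
round 2: derive deriv(b,j) via R3 from deriv(b,c), deriv(c,j)
round 2: derive deriv(c,e) via R3 from deriv(c,b), deriv(b,e)
round 2: derive deriv(e,c) via R3 from deriv(e,b), deriv(b,c)
round 2: derive deriv(e,e) via R3 from deriv(e,b), deriv(b,e)
round 2: derive deriv(e,j) via R3 from deriv(e,g), deriv(g,j)
round 2: derive deriv(g,c) via R3 from deriv(g,b), deriv(b,c)
round 2: derive deriv(g,e) via R3 from deriv(g,b), deriv(b,e)
round 2: derive deriv(g,g) via R3 from deriv(g,j), deriv(j,g)
round 2: derive deriv(g,h) via R3 from deriv(g,j), deriv(j,h)
round 2: derive deriv(i,b) via R3 from deriv(i,e), deriv(e,b)
round 2: derive deriv(i,g) via R3 from deriv(i,e), deriv(e,g)
round 2: derive deriv(i,h) via R3 from deriv(i,e), deriv(e,h)
round 2: derive deriv(j,c) via R3 from deriv(j,b), deriv(b,c)
round 2: derive deriv(j,e) via R3 from deriv(j,b), deriv(b,e)
round 3: derive deriv(e,i) via R3 from deriv(e,b), deriv(b,i)
round 3: derive deriv(g,i) via R3 from deriv(g,b), deriv(b,i)
round 3: derive deriv(i,c) via R3 from deriv(i,b), deriv(b,c)
round 3: derive deriv(i,i) via R3 from deriv(i,b), deriv(b,i)
round 3: derive deriv(j,i) via R3 from deriv(j,b), deriv(b,i)

deriv(g,e)  [via R3]
  deriv(g,b)  [via R2]
    link(g,b)  [fact]
  deriv(b,e)  [via R4]
    link(b,c)  [fact]
    red(c,e)  [fact]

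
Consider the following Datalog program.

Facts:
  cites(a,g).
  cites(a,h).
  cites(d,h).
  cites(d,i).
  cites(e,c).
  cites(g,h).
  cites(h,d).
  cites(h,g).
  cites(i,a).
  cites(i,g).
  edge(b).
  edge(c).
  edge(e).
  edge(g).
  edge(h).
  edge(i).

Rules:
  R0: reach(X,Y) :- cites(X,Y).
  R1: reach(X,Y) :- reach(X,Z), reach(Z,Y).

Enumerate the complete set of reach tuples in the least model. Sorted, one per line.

reach(a,a)
reach(a,d)
reach(a,g)
reach(a,h)
reach(a,i)
reach(d,a)
reach(d,d)
reach(d,g)
reach(d,h)
reach(d,i)
reach(e,c)
reach(g,a)
reach(g,d)
reach(g,g)
reach(g,h)
reach(g,i)
reach(h,a)
reach(h,d)
reach(h,g)
reach(h,h)
reach(h,i)
reach(i,a)
reach(i,d)
reach(i,g)
reach(i,h)
reach(i,i)

round 1: derive reach(a,g) via R0 from cites(a,g)
round 1: derive reach(a,h) via R0 from cites(a,h)
round 1: derive reach(d,h) via R0 from cites(d,h)
round 1: derive reach(d,i) via R0 from cites(d,i)
round 1: derive reach(e,c) via R0 from cites(e,c)
round 1: derive reach(g,h) via R0 from cites(g,h)
round 1: derive reach(h,d) via R0 from cites(h,d)
round 1: derive reach(h,g) via R0 from cites(h,g)
round 1: derive reach(i,a) via R0 from cites(i,a)
round 1: derive reach(i,g) via R0 from cites(i,g)
round 2: derive reach(a,d) via R1 from reach(a,h), reach(h,d)
round 2: derive reach(d,a) via R1 from reach(d,i), reach(i,a)
round 2: derive reach(d,d) via R1 from reach(d,h), reach(h,d)
round 2: derive reach(d,g) via R1 from reach(d,h), reach(h,g)
round 2: derive reach(g,d) via R1 from reach(g,h), reach(h,d)
round 2: derive reach(g,g) via R1 from reach(g,h), reach(h,g)
round 2: derive reach(h,h) via R1 from reach(h,d), reach(d,h)
round 2: derive reach(h,i) via R1 from reach(h,d), reach(d,i)
round 2: derive reach(i,h) via R1 from reach(i,a), reach(a,h)
round 3: derive reach(a,a) via R1 from reach(a,d), reach(d,a)
round 3: derive reach(a,i) via R1 from reach(a,d), reach(d,i)
round 3: derive reach(g,a) via R1 from reach(g,d), reach(d,a)
round 3: derive reach(g,i) via R1 from reach(g,d), reach(d,i)
round 3: derive reach(h,a) via R1 from reach(h,d), reach(d,a)
round 3: derive reach(i,d) via R1 from reach(i,a), reach(a,d)
round 3: derive reach(i,i) via R1 from reach(i,h), reach(h,i)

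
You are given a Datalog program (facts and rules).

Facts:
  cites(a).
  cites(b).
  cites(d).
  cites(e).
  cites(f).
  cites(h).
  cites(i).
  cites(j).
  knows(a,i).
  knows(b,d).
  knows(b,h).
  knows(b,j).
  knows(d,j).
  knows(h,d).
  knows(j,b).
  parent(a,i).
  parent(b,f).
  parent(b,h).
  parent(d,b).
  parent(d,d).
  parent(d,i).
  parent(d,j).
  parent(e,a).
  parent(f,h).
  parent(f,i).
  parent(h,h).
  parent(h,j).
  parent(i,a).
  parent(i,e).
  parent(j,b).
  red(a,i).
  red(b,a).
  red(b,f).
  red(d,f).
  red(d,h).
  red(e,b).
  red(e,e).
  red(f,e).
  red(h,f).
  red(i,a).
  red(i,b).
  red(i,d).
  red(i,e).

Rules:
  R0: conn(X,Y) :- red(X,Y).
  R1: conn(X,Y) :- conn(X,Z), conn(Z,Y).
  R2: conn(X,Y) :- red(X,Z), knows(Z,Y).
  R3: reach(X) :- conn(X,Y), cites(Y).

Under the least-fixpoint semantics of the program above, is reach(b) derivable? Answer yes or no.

round 1: derive conn(a,i) via R0 from red(a,i)
round 1: derive conn(b,a) via R0 from red(b,a)
round 1: derive conn(b,f) via R0 from red(b,f)
round 1: derive conn(d,f) via R0 from red(d,f)
round 1: derive conn(d,h) via R0 from red(d,h)
round 1: derive conn(e,b) via R0 from red(e,b)
round 1: derive conn(e,e) via R0 from red(e,e)
round 1: derive conn(f,e) via R0 from red(f,e)
round 1: derive conn(h,f) via R0 from red(h,f)
round 1: derive conn(i,a) via R0 from red(i,a)
round 1: derive conn(i,b) via R0 from red(i,b)
round 1: derive conn(i,d) via R0 from red(i,d)
round 1: derive conn(i,e) via R0 from red(i,e)
round 1: derive conn(b,i) via R2 from red(b,a), knows(a,i)
round 1: derive conn(d,d) via R2 from red(d,h), knows(h,d)
round 1: derive conn(e,d) via R2 from red(e,b), knows(b,d)
round 1: derive conn(e,h) via R2 from red(e,b), knows(b,h)
round 1: derive conn(e,j) via R2 from red(e,b), knows(b,j)
round 1: derive conn(i,h) via R2 from red(i,b), knows(b,h)
round 1: derive conn(i,i) via R2 from red(i,a), knows(a,i)
round 1: derive conn(i,j) via R2 from red(i,b), knows(b,j)
round 2: derive conn(a,a) via R1 from conn(a,i), conn(i,a)
round 2: derive conn(a,b) via R1 from conn(a,i), conn(i,b)
round 2: derive conn(a,d) via R1 from conn(a,i), conn(i,d)
round 2: derive conn(a,e) via R1 from conn(a,i), conn(i,e)
round 2: derive conn(a,h) via R1 from conn(a,i), conn(i,h)
round 2: derive conn(a,j) via R1 from conn(a,i), conn(i,j)
round 2: derive conn(b,b) via R1 from conn(b,i), conn(i,b)
round 2: derive conn(b,d) via R1 from conn(b,i), conn(i,d)
round 2: derive conn(b,e) via R1 from conn(b,f), conn(f,e)
round 2: derive conn(b,h) via R1 from conn(b,i), conn(i,h)
round 2: derive conn(b,j) via R1 from conn(b,i), conn(i,j)
round 2: derive conn(d,e) via R1 from conn(d,f), conn(f,e)
round 2: derive conn(e,a) via R1 from conn(e,b), conn(b,a)
round 2: derive conn(e,f) via R1 from conn(e,b), conn(b,f)
round 2: derive conn(e,i) via R1 from conn(e,b), conn(b,i)
round 2: derive conn(f,b) via R1 from conn(f,e), conn(e,b)
round 2: derive conn(f,d) via R1 from conn(f,e), conn(e,d)
round 2: derive conn(f,h) via R1 from conn(f,e), conn(e,h)
round 2: derive conn(f,j) via R1 from conn(f,e), conn(e,j)
round 2: derive conn(h,e) via R1 from conn(h,f), conn(f,e)
round 2: derive conn(i,f) via R1 from conn(i,b), conn(b,f)
round 2: derive reach(a) via R3 from conn(a,i), cites(i)
round 2: derive reach(b) via R3 from conn(b,a), cites(a)
round 2: derive reach(d) via R3 from conn(d,d), cites(d)
round 2: derive reach(e) via R3 from conn(e,b), cites(b)
round 2: derive reach(f) via R3 from conn(f,e), cites(e)
round 2: derive reach(h) via R3 from conn(h,f), cites(f)
round 2: derive reach(i) via R3 from conn(i,a), cites(a)
round 3: derive conn(a,f) via R1 from conn(a,b), conn(b,f)
round 3: derive conn(d,a) via R1 from conn(d,e), conn(e,a)
round 3: derive conn(d,b) via R1 from conn(d,e), conn(e,b)
round 3: derive conn(d,i) via R1 from conn(d,e), conn(e,i)
round 3: derive conn(d,j) via R1 from conn(d,e), conn(e,j)
round 3: derive conn(f,a) via R1 from conn(f,b), conn(b,a)
round 3: derive conn(f,f) via R1 from conn(f,b), conn(b,f)
round 3: derive conn(f,i) via R1 from conn(f,b), conn(b,i)
round 3: derive conn(h,a) via R1 from conn(h,e), conn(e,a)
round 3: derive conn(h,b) via R1 from conn(h,e), conn(e,b)
round 3: derive conn(h,d) via R1 from conn(h,e), conn(e,d)
round 3: derive conn(h,h) via R1 from conn(h,e), conn(e,h)
round 3: derive conn(h,i) via R1 from conn(h,e), conn(e,i)
round 3: derive conn(h,j) via R1 from conn(h,e), conn(e,j)

yes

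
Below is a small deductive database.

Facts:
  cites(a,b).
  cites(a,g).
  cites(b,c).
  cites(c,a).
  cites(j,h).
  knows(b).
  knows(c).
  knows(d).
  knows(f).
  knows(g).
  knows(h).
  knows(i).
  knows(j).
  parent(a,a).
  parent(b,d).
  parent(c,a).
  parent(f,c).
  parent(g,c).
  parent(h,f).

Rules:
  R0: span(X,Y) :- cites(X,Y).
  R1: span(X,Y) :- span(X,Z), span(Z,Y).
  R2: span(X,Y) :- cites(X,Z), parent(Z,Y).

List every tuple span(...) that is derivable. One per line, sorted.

round 1: derive span(a,b) via R0 from cites(a,b)
round 1: derive span(a,g) via R0 from cites(a,g)
round 1: derive span(b,c) via R0 from cites(b,c)
round 1: derive span(c,a) via R0 from cites(c,a)
round 1: derive span(j,h) via R0 from cites(j,h)
round 1: derive span(a,c) via R2 from cites(a,g), parent(g,c)
round 1: derive span(a,d) via R2 from cites(a,b), parent(b,d)
round 1: derive span(b,a) via R2 from cites(b,c), parent(c,a)
round 1: derive span(j,f) via R2 from cites(j,h), parent(h,f)
round 2: derive span(a,a) via R1 from span(a,b), span(b,a)
round 2: derive span(b,b) via R1 from span(b,a), span(a,b)
round 2: derive span(b,d) via R1 from span(b,a), span(a,d)
round 2: derive span(b,g) via R1 from span(b,a), span(a,g)
round 2: derive span(c,b) via R1 from span(c,a), span(a,b)
round 2: derive span(c,c) via R1 from span(c,a), span(a,c)
round 2: derive span(c,d) via R1 from span(c,a), span(a,d)
round 2: derive span(c,g) via R1 from span(c,a), span(a,g)

span(a,a)
span(a,b)
span(a,c)
span(a,d)
span(a,g)
span(b,a)
span(b,b)
span(b,c)
span(b,d)
span(b,g)
span(c,a)
span(c,b)
span(c,c)
span(c,d)
span(c,g)
span(j,f)
span(j,h)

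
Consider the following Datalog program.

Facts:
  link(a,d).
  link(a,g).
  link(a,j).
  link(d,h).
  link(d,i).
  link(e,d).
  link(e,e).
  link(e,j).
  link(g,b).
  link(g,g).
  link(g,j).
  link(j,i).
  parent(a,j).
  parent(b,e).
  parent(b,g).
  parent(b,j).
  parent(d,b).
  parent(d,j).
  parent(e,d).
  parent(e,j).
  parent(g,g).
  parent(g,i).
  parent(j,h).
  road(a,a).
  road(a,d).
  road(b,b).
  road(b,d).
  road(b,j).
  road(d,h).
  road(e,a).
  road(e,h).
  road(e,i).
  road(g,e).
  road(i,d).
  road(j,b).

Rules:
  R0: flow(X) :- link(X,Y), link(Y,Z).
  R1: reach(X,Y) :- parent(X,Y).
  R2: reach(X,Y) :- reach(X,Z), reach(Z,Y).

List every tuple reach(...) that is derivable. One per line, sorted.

reach(a,h)
reach(a,j)
reach(b,b)
reach(b,d)
reach(b,e)
reach(b,g)
reach(b,h)
reach(b,i)
reach(b,j)
reach(d,b)
reach(d,d)
reach(d,e)
reach(d,g)
reach(d,h)
reach(d,i)
reach(d,j)
reach(e,b)
reach(e,d)
reach(e,e)
reach(e,g)
reach(e,h)
reach(e,i)
reach(e,j)
reach(g,g)
reach(g,i)
reach(j,h)

round 1: derive reach(a,j) via R1 from parent(a,j)
round 1: derive reach(b,e) via R1 from parent(b,e)
round 1: derive reach(b,g) via R1 from parent(b,g)
round 1: derive reach(b,j) via R1 from parent(b,j)
round 1: derive reach(d,b) via R1 from parent(d,b)
round 1: derive reach(d,j) via R1 from parent(d,j)
round 1: derive reach(e,d) via R1 from parent(e,d)
round 1: derive reach(e,j) via R1 from parent(e,j)
round 1: derive reach(g,g) via R1 from parent(g,g)
round 1: derive reach(g,i) via R1 from parent(g,i)
round 1: derive reach(j,h) via R1 from parent(j,h)
round 2: derive reach(a,h) via R2 from reach(a,j), reach(j,h)
round 2: derive reach(b,d) via R2 from reach(b,e), reach(e,d)
round 2: derive reach(b,h) via R2 from reach(b,j), reach(j,h)
round 2: derive reach(b,i) via R2 from reach(b,g), reach(g,i)
round 2: derive reach(d,e) via R2 from reach(d,b), reach(b,e)
round 2: derive reach(d,g) via R2 from reach(d,b), reach(b,g)
round 2: derive reach(d,h) via R2 from reach(d,j), reach(j,h)
round 2: derive reach(e,b) via R2 from reach(e,d), reach(d,b)
round 2: derive reach(e,h) via R2 from reach(e,j), reach(j,h)
round 3: derive reach(b,b) via R2 from reach(b,d), reach(d,b)
round 3: derive reach(d,d) via R2 from reach(d,b), reach(b,d)
round 3: derive reach(d,i) via R2 from reach(d,b), reach(b,i)
round 3: derive reach(e,e) via R2 from reach(e,b), reach(b,e)
round 3: derive reach(e,g) via R2 from reach(e,b), reach(b,g)
round 3: derive reach(e,i) via R2 from reach(e,b), reach(b,i)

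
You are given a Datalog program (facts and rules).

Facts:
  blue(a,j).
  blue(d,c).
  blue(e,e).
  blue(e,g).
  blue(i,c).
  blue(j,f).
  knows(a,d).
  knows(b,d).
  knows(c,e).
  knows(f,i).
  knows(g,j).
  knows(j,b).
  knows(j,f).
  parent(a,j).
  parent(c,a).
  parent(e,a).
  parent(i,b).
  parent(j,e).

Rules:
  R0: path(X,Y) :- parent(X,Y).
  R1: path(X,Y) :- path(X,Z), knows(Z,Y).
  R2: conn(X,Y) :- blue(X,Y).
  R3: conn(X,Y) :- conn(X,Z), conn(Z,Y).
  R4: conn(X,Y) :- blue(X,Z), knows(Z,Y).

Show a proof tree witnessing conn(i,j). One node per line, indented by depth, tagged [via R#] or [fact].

conn(i,j)  [via R3]
  conn(i,e)  [via R4]
    blue(i,c)  [fact]
    knows(c,e)  [fact]
  conn(e,j)  [via R4]
    blue(e,g)  [fact]
    knows(g,j)  [fact]

round 1: derive conn(a,j) via R2 from blue(a,j)
round 1: derive conn(d,c) via R2 from blue(d,c)
round 1: derive conn(e,e) via R2 from blue(e,e)
round 1: derive conn(e,g) via R2 from blue(e,g)
round 1: derive conn(i,c) via R2 from blue(i,c)
round 1: derive conn(j,f) via R2 from blue(j,f)
round 1: derive conn(a,b) via R4 from blue(a,j), knows(j,b)
round 1: derive conn(a,f) via R4 from blue(a,j), knows(j,f)
round 1: derive conn(d,e) via R4 from blue(d,c), knows(c,e)
round 1: derive conn(e,j) via R4 from blue(e,g), knows(g,j)
round 1: derive conn(i,e) via R4 from blue(i,c), knows(c,e)
round 1: derive conn(j,i) via R4 from blue(j,f), knows(f,i)
round 2: derive conn(a,i) via R3 from conn(a,j), conn(j,i)
round 2: derive conn(d,g) via R3 from conn(d,e), conn(e,g)
round 2: derive conn(d,j) via R3 from conn(d,e), conn(e,j)
round 2: derive conn(e,f) via R3 from conn(e,j), conn(j,f)
round 2: derive conn(e,i) via R3 from conn(e,j), conn(j,i)
round 2: derive conn(i,g) via R3 from conn(i,e), conn(e,g)
round 2: derive conn(i,j) via R3 from conn(i,e), conn(e,j)
round 2: derive conn(j,c) via R3 from conn(j,i), conn(i,c)
round 2: derive conn(j,e) via R3 from conn(j,i), conn(i,e)
round 3: derive conn(a,c) via R3 from conn(a,i), conn(i,c)
round 3: derive conn(a,e) via R3 from conn(a,i), conn(i,e)
round 3: derive conn(a,g) via R3 from conn(a,i), conn(i,g)
round 3: derive conn(d,f) via R3 from conn(d,e), conn(e,f)
round 3: derive conn(d,i) via R3 from conn(d,e), conn(e,i)
round 3: derive conn(e,c) via R3 from conn(e,i), conn(i,c)
round 3: derive conn(i,f) via R3 from conn(i,e), conn(e,f)
round 3: derive conn(i,i) via R3 from conn(i,e), conn(e,i)
round 3: derive conn(j,g) via R3 from conn(j,e), conn(e,g)
round 3: derive conn(j,j) via R3 from conn(j,e), conn(e,j)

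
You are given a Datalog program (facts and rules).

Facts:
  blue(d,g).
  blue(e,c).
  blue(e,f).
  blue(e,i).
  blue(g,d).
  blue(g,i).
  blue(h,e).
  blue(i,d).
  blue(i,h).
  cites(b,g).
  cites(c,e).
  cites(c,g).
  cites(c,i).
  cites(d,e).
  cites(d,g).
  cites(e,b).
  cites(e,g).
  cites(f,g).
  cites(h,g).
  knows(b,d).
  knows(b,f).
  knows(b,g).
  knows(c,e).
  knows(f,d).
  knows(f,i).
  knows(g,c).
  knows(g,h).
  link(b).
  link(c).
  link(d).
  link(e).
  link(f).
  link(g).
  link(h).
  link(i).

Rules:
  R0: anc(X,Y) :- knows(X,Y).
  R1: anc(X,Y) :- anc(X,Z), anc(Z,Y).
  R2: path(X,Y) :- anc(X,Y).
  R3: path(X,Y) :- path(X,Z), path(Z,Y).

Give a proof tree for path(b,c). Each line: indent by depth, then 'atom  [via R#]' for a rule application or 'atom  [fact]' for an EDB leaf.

path(b,c)  [via R2]
  anc(b,c)  [via R1]
    anc(b,g)  [via R0]
      knows(b,g)  [fact]
    anc(g,c)  [via R0]
      knows(g,c)  [fact]

round 1: derive anc(b,d) via R0 from knows(b,d)
round 1: derive anc(b,f) via R0 from knows(b,f)
round 1: derive anc(b,g) via R0 from knows(b,g)
round 1: derive anc(c,e) via R0 from knows(c,e)
round 1: derive anc(f,d) via R0 from knows(f,d)
round 1: derive anc(f,i) via R0 from knows(f,i)
round 1: derive anc(g,c) via R0 from knows(g,c)
round 1: derive anc(g,h) via R0 from knows(g,h)
round 2: derive anc(b,c) via R1 from anc(b,g), anc(g,c)
round 2: derive anc(b,h) via R1 from anc(b,g), anc(g,h)
round 2: derive anc(b,i) via R1 from anc(b,f), anc(f,i)
round 2: derive anc(g,e) via R1 from anc(g,c), anc(c,e)
round 2: derive path(b,d) via R2 from anc(b,d)
round 2: derive path(b,f) via R2 from anc(b,f)
round 2: derive path(b,g) via R2 from anc(b,g)
round 2: derive path(c,e) via R2 from anc(c,e)
round 2: derive path(f,d) via R2 from anc(f,d)
round 2: derive path(f,i) via R2 from anc(f,i)
round 2: derive path(g,c) via R2 from anc(g,c)
round 2: derive path(g,h) via R2 from anc(g,h)
round 3: derive anc(b,e) via R1 from anc(b,c), anc(c,e)
round 3: derive path(b,c) via R2 from anc(b,c)
round 3: derive path(b,h) via R2 from anc(b,h)
round 3: derive path(b,i) via R2 from anc(b,i)
round 3: derive path(g,e) via R2 from anc(g,e)
round 4: derive path(b,e) via R2 from anc(b,e)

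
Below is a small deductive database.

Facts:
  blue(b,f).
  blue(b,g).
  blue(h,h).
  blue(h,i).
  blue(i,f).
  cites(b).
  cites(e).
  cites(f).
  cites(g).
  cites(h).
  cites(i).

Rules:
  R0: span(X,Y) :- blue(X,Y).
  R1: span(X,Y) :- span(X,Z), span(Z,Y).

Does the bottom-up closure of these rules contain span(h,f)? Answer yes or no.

yes

round 1: derive span(b,f) via R0 from blue(b,f)
round 1: derive span(b,g) via R0 from blue(b,g)
round 1: derive span(h,h) via R0 from blue(h,h)
round 1: derive span(h,i) via R0 from blue(h,i)
round 1: derive span(i,f) via R0 from blue(i,f)
round 2: derive span(h,f) via R1 from span(h,i), span(i,f)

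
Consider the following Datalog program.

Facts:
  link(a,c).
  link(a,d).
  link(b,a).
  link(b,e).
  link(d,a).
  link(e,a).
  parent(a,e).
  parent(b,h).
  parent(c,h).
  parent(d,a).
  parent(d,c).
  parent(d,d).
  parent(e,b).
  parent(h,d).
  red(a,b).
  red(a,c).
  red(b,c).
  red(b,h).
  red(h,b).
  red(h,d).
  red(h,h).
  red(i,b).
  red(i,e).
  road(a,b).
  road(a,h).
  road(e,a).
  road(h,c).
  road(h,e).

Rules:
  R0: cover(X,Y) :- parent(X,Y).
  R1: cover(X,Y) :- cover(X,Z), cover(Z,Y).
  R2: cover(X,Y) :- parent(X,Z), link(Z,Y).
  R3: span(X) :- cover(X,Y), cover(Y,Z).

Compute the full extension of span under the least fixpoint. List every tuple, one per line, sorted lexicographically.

round 1: derive cover(a,e) via R0 from parent(a,e)
round 1: derive cover(b,h) via R0 from parent(b,h)
round 1: derive cover(c,h) via R0 from parent(c,h)
round 1: derive cover(d,a) via R0 from parent(d,a)
round 1: derive cover(d,c) via R0 from parent(d,c)
round 1: derive cover(d,d) via R0 from parent(d,d)
round 1: derive cover(e,b) via R0 from parent(e,b)
round 1: derive cover(h,d) via R0 from parent(h,d)
round 1: derive cover(a,a) via R2 from parent(a,e), link(e,a)
round 1: derive cover(e,a) via R2 from parent(e,b), link(b,a)
round 1: derive cover(e,e) via R2 from parent(e,b), link(b,e)
round 1: derive cover(h,a) via R2 from parent(h,d), link(d,a)
round 2: derive cover(a,b) via R1 from cover(a,e), cover(e,b)
round 2: derive cover(b,a) via R1 from cover(b,h), cover(h,a)
round 2: derive cover(b,d) via R1 from cover(b,h), cover(h,d)
round 2: derive cover(c,a) via R1 from cover(c,h), cover(h,a)
round 2: derive cover(c,d) via R1 from cover(c,h), cover(h,d)
round 2: derive cover(d,e) via R1 from cover(d,a), cover(a,e)
round 2: derive cover(d,h) via R1 from cover(d,c), cover(c,h)
round 2: derive cover(e,h) via R1 from cover(e,b), cover(b,h)
round 2: derive cover(h,c) via R1 from cover(h,d), cover(d,c)
round 2: derive cover(h,e) via R1 from cover(h,a), cover(a,e)
round 2: derive span(a) via R3 from cover(a,a), cover(a,a)
round 2: derive span(b) via R3 from cover(b,h), cover(h,a)
round 2: derive span(c) via R3 from cover(c,h), cover(h,a)
round 2: derive span(d) via R3 from cover(d,a), cover(a,a)
round 2: derive span(e) via R3 from cover(e,a), cover(a,a)
round 2: derive span(h) via R3 from cover(h,a), cover(a,a)
round 3: derive cover(a,d) via R1 from cover(a,b), cover(b,d)
round 3: derive cover(a,h) via R1 from cover(a,b), cover(b,h)
round 3: derive cover(b,b) via R1 from cover(b,a), cover(a,b)
round 3: derive cover(b,c) via R1 from cover(b,d), cover(d,c)
round 3: derive cover(b,e) via R1 from cover(b,a), cover(a,e)
round 3: derive cover(c,b) via R1 from cover(c,a), cover(a,b)
round 3: derive cover(c,c) via R1 from cover(c,d), cover(d,c)
round 3: derive cover(c,e) via R1 from cover(c,a), cover(a,e)
round 3: derive cover(d,b) via R1 from cover(d,a), cover(a,b)
round 3: derive cover(e,c) via R1 from cover(e,h), cover(h,c)
round 3: derive cover(e,d) via R1 from cover(e,b), cover(b,d)
round 3: derive cover(h,b) via R1 from cover(h,a), cover(a,b)
round 3: derive cover(h,h) via R1 from cover(h,c), cover(c,h)
round 4: derive cover(a,c) via R1 from cover(a,b), cover(b,c)

span(a)
span(b)
span(c)
span(d)
span(e)
span(h)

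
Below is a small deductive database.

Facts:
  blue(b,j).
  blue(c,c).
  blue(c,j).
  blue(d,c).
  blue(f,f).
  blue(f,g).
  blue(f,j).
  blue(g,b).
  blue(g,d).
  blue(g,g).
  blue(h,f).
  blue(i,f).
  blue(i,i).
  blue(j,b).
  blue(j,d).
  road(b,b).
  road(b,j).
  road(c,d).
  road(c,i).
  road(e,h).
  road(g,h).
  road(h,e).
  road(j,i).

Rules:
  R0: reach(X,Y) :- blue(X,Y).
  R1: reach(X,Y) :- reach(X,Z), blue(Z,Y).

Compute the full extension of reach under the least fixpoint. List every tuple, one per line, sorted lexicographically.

round 1: derive reach(b,j) via R0 from blue(b,j)
round 1: derive reach(c,c) via R0 from blue(c,c)
round 1: derive reach(c,j) via R0 from blue(c,j)
round 1: derive reach(d,c) via R0 from blue(d,c)
round 1: derive reach(f,f) via R0 from blue(f,f)
round 1: derive reach(f,g) via R0 from blue(f,g)
round 1: derive reach(f,j) via R0 from blue(f,j)
round 1: derive reach(g,b) via R0 from blue(g,b)
round 1: derive reach(g,d) via R0 from blue(g,d)
round 1: derive reach(g,g) via R0 from blue(g,g)
round 1: derive reach(h,f) via R0 from blue(h,f)
round 1: derive reach(i,f) via R0 from blue(i,f)
round 1: derive reach(i,i) via R0 from blue(i,i)
round 1: derive reach(j,b) via R0 from blue(j,b)
round 1: derive reach(j,d) via R0 from blue(j,d)
round 2: derive reach(b,b) via R1 from reach(b,j), blue(j,b)
round 2: derive reach(b,d) via R1 from reach(b,j), blue(j,d)
round 2: derive reach(c,b) via R1 from reach(c,j), blue(j,b)
round 2: derive reach(c,d) via R1 from reach(c,j), blue(j,d)
round 2: derive reach(d,j) via R1 from reach(d,c), blue(c,j)
round 2: derive reach(f,b) via R1 from reach(f,g), blue(g,b)
round 2: derive reach(f,d) via R1 from reach(f,g), blue(g,d)
round 2: derive reach(g,c) via R1 from reach(g,d), blue(d,c)
round 2: derive reach(g,j) via R1 from reach(g,b), blue(b,j)
round 2: derive reach(h,g) via R1 from reach(h,f), blue(f,g)
round 2: derive reach(h,j) via R1 from reach(h,f), blue(f,j)
round 2: derive reach(i,g) via R1 from reach(i,f), blue(f,g)
round 2: derive reach(i,j) via R1 from reach(i,f), blue(f,j)
round 2: derive reach(j,c) via R1 from reach(j,d), blue(d,c)
round 2: derive reach(j,j) via R1 from reach(j,b), blue(b,j)
round 3: derive reach(b,c) via R1 from reach(b,d), blue(d,c)
round 3: derive reach(d,b) via R1 from reach(d,j), blue(j,b)
round 3: derive reach(d,d) via R1 from reach(d,j), blue(j,d)
round 3: derive reach(f,c) via R1 from reach(f,d), blue(d,c)
round 3: derive reach(h,b) via R1 from reach(h,g), blue(g,b)
round 3: derive reach(h,d) via R1 from reach(h,g), blue(g,d)
round 3: derive reach(i,b) via R1 from reach(i,g), blue(g,b)
round 3: derive reach(i,d) via R1 from reach(i,g), blue(g,d)
round 4: derive reach(h,c) via R1 from reach(h,d), blue(d,c)
round 4: derive reach(i,c) via R1 from reach(i,d), blue(d,c)

reach(b,b)
reach(b,c)
reach(b,d)
reach(b,j)
reach(c,b)
reach(c,c)
reach(c,d)
reach(c,j)
reach(d,b)
reach(d,c)
reach(d,d)
reach(d,j)
reach(f,b)
reach(f,c)
reach(f,d)
reach(f,f)
reach(f,g)
reach(f,j)
reach(g,b)
reach(g,c)
reach(g,d)
reach(g,g)
reach(g,j)
reach(h,b)
reach(h,c)
reach(h,d)
reach(h,f)
reach(h,g)
reach(h,j)
reach(i,b)
reach(i,c)
reach(i,d)
reach(i,f)
reach(i,g)
reach(i,i)
reach(i,j)
reach(j,b)
reach(j,c)
reach(j,d)
reach(j,j)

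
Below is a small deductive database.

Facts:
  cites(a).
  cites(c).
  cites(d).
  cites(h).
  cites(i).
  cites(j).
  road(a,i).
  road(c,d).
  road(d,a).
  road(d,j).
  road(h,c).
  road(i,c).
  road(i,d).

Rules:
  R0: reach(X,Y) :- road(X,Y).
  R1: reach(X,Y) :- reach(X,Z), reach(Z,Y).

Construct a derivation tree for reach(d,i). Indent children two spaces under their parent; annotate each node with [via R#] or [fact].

reach(d,i)  [via R1]
  reach(d,a)  [via R0]
    road(d,a)  [fact]
  reach(a,i)  [via R0]
    road(a,i)  [fact]

round 1: derive reach(a,i) via R0 from road(a,i)
round 1: derive reach(c,d) via R0 from road(c,d)
round 1: derive reach(d,a) via R0 from road(d,a)
round 1: derive reach(d,j) via R0 from road(d,j)
round 1: derive reach(h,c) via R0 from road(h,c)
round 1: derive reach(i,c) via R0 from road(i,c)
round 1: derive reach(i,d) via R0 from road(i,d)
round 2: derive reach(a,c) via R1 from reach(a,i), reach(i,c)
round 2: derive reach(a,d) via R1 from reach(a,i), reach(i,d)
round 2: derive reach(c,a) via R1 from reach(c,d), reach(d,a)
round 2: derive reach(c,j) via R1 from reach(c,d), reach(d,j)
round 2: derive reach(d,i) via R1 from reach(d,a), reach(a,i)
round 2: derive reach(h,d) via R1 from reach(h,c), reach(c,d)
round 2: derive reach(i,a) via R1 from reach(i,d), reach(d,a)
round 2: derive reach(i,j) via R1 from reach(i,d), reach(d,j)
round 3: derive reach(a,a) via R1 from reach(a,c), reach(c,a)
round 3: derive reach(a,j) via R1 from reach(a,c), reach(c,j)
round 3: derive reach(c,c) via R1 from reach(c,a), reach(a,c)
round 3: derive reach(c,i) via R1 from reach(c,a), reach(a,i)
round 3: derive reach(d,c) via R1 from reach(d,a), reach(a,c)
round 3: derive reach(d,d) via R1 from reach(d,a), reach(a,d)
round 3: derive reach(h,a) via R1 from reach(h,c), reach(c,a)
round 3: derive reach(h,i) via R1 from reach(h,d), reach(d,i)
round 3: derive reach(h,j) via R1 from reach(h,c), reach(c,j)
round 3: derive reach(i,i) via R1 from reach(i,a), reach(a,i)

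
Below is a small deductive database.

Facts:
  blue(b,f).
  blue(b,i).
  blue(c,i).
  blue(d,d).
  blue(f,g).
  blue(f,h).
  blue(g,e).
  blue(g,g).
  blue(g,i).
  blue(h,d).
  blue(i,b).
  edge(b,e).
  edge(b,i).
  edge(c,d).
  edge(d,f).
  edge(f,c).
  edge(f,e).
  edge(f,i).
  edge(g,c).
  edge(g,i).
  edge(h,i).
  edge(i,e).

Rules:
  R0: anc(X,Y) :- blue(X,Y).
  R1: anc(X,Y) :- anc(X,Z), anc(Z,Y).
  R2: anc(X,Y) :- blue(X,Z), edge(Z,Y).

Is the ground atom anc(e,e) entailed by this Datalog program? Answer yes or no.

round 1: derive anc(b,f) via R0 from blue(b,f)
round 1: derive anc(b,i) via R0 from blue(b,i)
round 1: derive anc(c,i) via R0 from blue(c,i)
round 1: derive anc(d,d) via R0 from blue(d,d)
round 1: derive anc(f,g) via R0 from blue(f,g)
round 1: derive anc(f,h) via R0 from blue(f,h)
round 1: derive anc(g,e) via R0 from blue(g,e)
round 1: derive anc(g,g) via R0 from blue(g,g)
round 1: derive anc(g,i) via R0 from blue(g,i)
round 1: derive anc(h,d) via R0 from blue(h,d)
round 1: derive anc(i,b) via R0 from blue(i,b)
round 1: derive anc(b,c) via R2 from blue(b,f), edge(f,c)
round 1: derive anc(b,e) via R2 from blue(b,f), edge(f,e)
round 1: derive anc(c,e) via R2 from blue(c,i), edge(i,e)
round 1: derive anc(d,f) via R2 from blue(d,d), edge(d,f)
round 1: derive anc(f,c) via R2 from blue(f,g), edge(g,c)
round 1: derive anc(f,i) via R2 from blue(f,g), edge(g,i)
round 1: derive anc(g,c) via R2 from blue(g,g), edge(g,c)
round 1: derive anc(h,f) via R2 from blue(h,d), edge(d,f)
round 1: derive anc(i,e) via R2 from blue(i,b), edge(b,e)
round 1: derive anc(i,i) via R2 from blue(i,b), edge(b,i)
round 2: derive anc(b,b) via R1 from anc(b,i), anc(i,b)
round 2: derive anc(b,g) via R1 from anc(b,f), anc(f,g)
round 2: derive anc(b,h) via R1 from anc(b,f), anc(f,h)
round 2: derive anc(c,b) via R1 from anc(c,i), anc(i,b)
round 2: derive anc(d,c) via R1 from anc(d,f), anc(f,c)
round 2: derive anc(d,g) via R1 from anc(d,f), anc(f,g)
round 2: derive anc(d,h) via R1 from anc(d,f), anc(f,h)
round 2: derive anc(d,i) via R1 from anc(d,f), anc(f,i)
round 2: derive anc(f,b) via R1 from anc(f,i), anc(i,b)
round 2: derive anc(f,d) via R1 from anc(f,h), anc(h,d)
round 2: derive anc(f,e) via R1 from anc(f,c), anc(c,e)
round 2: derive anc(f,f) via R1 from anc(f,h), anc(h,f)
round 2: derive anc(g,b) via R1 from anc(g,i), anc(i,b)
round 2: derive anc(h,c) via R1 from anc(h,f), anc(f,c)
round 2: derive anc(h,g) via R1 from anc(h,f), anc(f,g)
round 2: derive anc(h,h) via R1 from anc(h,f), anc(f,h)
round 2: derive anc(h,i) via R1 from anc(h,f), anc(f,i)
round 2: derive anc(i,c) via R1 from anc(i,b), anc(b,c)
round 2: derive anc(i,f) via R1 from anc(i,b), anc(b,f)
round 3: derive anc(b,d) via R1 from anc(b,f), anc(f,d)
round 3: derive anc(c,c) via R1 from anc(c,b), anc(b,c)
round 3: derive anc(c,f) via R1 from anc(c,b), anc(b,f)
round 3: derive anc(c,g) via R1 from anc(c,b), anc(b,g)
round 3: derive anc(c,h) via R1 from anc(c,b), anc(b,h)
round 3: derive anc(d,b) via R1 from anc(d,c), anc(c,b)
round 3: derive anc(d,e) via R1 from anc(d,c), anc(c,e)
round 3: derive anc(g,f) via R1 from anc(g,b), anc(b,f)
round 3: derive anc(g,h) via R1 from anc(g,b), anc(b,h)
round 3: derive anc(h,b) via R1 from anc(h,c), anc(c,b)
round 3: derive anc(h,e) via R1 from anc(h,c), anc(c,e)
round 3: derive anc(i,d) via R1 from anc(i,f), anc(f,d)
round 3: derive anc(i,g) via R1 from anc(i,b), anc(b,g)
round 3: derive anc(i,h) via R1 from anc(i,b), anc(b,h)
round 4: derive anc(c,d) via R1 from anc(c,b), anc(b,d)
round 4: derive anc(g,d) via R1 from anc(g,b), anc(b,d)

no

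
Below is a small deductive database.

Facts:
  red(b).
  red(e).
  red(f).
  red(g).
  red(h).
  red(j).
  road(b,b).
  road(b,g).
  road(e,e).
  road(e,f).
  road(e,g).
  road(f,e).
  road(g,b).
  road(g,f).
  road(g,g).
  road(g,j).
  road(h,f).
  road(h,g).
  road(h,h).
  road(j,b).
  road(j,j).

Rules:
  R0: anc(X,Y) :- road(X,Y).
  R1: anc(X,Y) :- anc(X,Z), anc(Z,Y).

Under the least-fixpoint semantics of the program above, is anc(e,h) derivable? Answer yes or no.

round 1: derive anc(b,b) via R0 from road(b,b)
round 1: derive anc(b,g) via R0 from road(b,g)
round 1: derive anc(e,e) via R0 from road(e,e)
round 1: derive anc(e,f) via R0 from road(e,f)
round 1: derive anc(e,g) via R0 from road(e,g)
round 1: derive anc(f,e) via R0 from road(f,e)
round 1: derive anc(g,b) via R0 from road(g,b)
round 1: derive anc(g,f) via R0 from road(g,f)
round 1: derive anc(g,g) via R0 from road(g,g)
round 1: derive anc(g,j) via R0 from road(g,j)
round 1: derive anc(h,f) via R0 from road(h,f)
round 1: derive anc(h,g) via R0 from road(h,g)
round 1: derive anc(h,h) via R0 from road(h,h)
round 1: derive anc(j,b) via R0 from road(j,b)
round 1: derive anc(j,j) via R0 from road(j,j)
round 2: derive anc(b,f) via R1 from anc(b,g), anc(g,f)
round 2: derive anc(b,j) via R1 from anc(b,g), anc(g,j)
round 2: derive anc(e,b) via R1 from anc(e,g), anc(g,b)
round 2: derive anc(e,j) via R1 from anc(e,g), anc(g,j)
round 2: derive anc(f,f) via R1 from anc(f,e), anc(e,f)
round 2: derive anc(f,g) via R1 from anc(f,e), anc(e,g)
round 2: derive anc(g,e) via R1 from anc(g,f), anc(f,e)
round 2: derive anc(h,b) via R1 from anc(h,g), anc(g,b)
round 2: derive anc(h,e) via R1 from anc(h,f), anc(f,e)
round 2: derive anc(h,j) via R1 from anc(h,g), anc(g,j)
round 2: derive anc(j,g) via R1 from anc(j,b), anc(b,g)
round 3: derive anc(b,e) via R1 from anc(b,f), anc(f,e)
round 3: derive anc(f,b) via R1 from anc(f,e), anc(e,b)
round 3: derive anc(f,j) via R1 from anc(f,e), anc(e,j)
round 3: derive anc(j,e) via R1 from anc(j,g), anc(g,e)
round 3: derive anc(j,f) via R1 from anc(j,b), anc(b,f)

no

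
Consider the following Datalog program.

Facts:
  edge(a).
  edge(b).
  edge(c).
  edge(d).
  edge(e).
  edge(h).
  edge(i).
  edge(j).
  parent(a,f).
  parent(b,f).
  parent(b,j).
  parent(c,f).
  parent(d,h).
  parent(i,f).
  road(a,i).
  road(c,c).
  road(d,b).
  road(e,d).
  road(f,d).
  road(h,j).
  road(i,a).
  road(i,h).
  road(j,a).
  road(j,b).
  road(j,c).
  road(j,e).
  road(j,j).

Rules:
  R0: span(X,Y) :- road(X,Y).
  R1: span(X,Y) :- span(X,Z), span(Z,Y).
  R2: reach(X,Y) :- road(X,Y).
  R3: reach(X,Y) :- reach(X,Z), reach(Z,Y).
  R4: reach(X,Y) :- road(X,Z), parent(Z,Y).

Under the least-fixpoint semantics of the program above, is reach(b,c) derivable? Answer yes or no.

no

round 1: derive reach(a,i) via R2 from road(a,i)
round 1: derive reach(c,c) via R2 from road(c,c)
round 1: derive reach(d,b) via R2 from road(d,b)
round 1: derive reach(e,d) via R2 from road(e,d)
round 1: derive reach(f,d) via R2 from road(f,d)
round 1: derive reach(h,j) via R2 from road(h,j)
round 1: derive reach(i,a) via R2 from road(i,a)
round 1: derive reach(i,h) via R2 from road(i,h)
round 1: derive reach(j,a) via R2 from road(j,a)
round 1: derive reach(j,b) via R2 from road(j,b)
round 1: derive reach(j,c) via R2 from road(j,c)
round 1: derive reach(j,e) via R2 from road(j,e)
round 1: derive reach(j,j) via R2 from road(j,j)
round 1: derive reach(a,f) via R4 from road(a,i), parent(i,f)
round 1: derive reach(c,f) via R4 from road(c,c), parent(c,f)
round 1: derive reach(d,f) via R4 from road(d,b), parent(b,f)
round 1: derive reach(d,j) via R4 from road(d,b), parent(b,j)
round 1: derive reach(e,h) via R4 from road(e,d), parent(d,h)
round 1: derive reach(f,h) via R4 from road(f,d), parent(d,h)
round 1: derive reach(i,f) via R4 from road(i,a), parent(a,f)
round 1: derive reach(j,f) via R4 from road(j,a), parent(a,f)
round 2: derive reach(a,a) via R3 from reach(a,i), reach(i,a)
round 2: derive reach(a,d) via R3 from reach(a,f), reach(f,d)
round 2: derive reach(a,h) via R3 from reach(a,f), reach(f,h)
round 2: derive reach(c,d) via R3 from reach(c,f), reach(f,d)
round 2: derive reach(c,h) via R3 from reach(c,f), reach(f,h)
round 2: derive reach(d,a) via R3 from reach(d,j), reach(j,a)
round 2: derive reach(d,c) via R3 from reach(d,j), reach(j,c)
round 2: derive reach(d,d) via R3 from reach(d,f), reach(f,d)
round 2: derive reach(d,e) via R3 from reach(d,j), reach(j,e)
round 2: derive reach(d,h) via R3 from reach(d,f), reach(f,h)
round 2: derive reach(e,b) via R3 from reach(e,d), reach(d,b)
round 2: derive reach(e,f) via R3 from reach(e,d), reach(d,f)
round 2: derive reach(e,j) via R3 from reach(e,d), reach(d,j)
round 2: derive reach(f,b) via R3 from reach(f,d), reach(d,b)
round 2: derive reach(f,f) via R3 from reach(f,d), reach(d,f)
round 2: derive reach(f,j) via R3 from reach(f,d), reach(d,j)
round 2: derive reach(h,a) via R3 from reach(h,j), reach(j,a)
round 2: derive reach(h,b) via R3 from reach(h,j), reach(j,b)
round 2: derive reach(h,c) via R3 from reach(h,j), reach(j,c)
round 2: derive reach(h,e) via R3 from reach(h,j), reach(j,e)
round 2: derive reach(h,f) via R3 from reach(h,j), reach(j,f)
round 2: derive reach(i,d) via R3 from reach(i,f), reach(f,d)
round 2: derive reach(i,i) via R3 from reach(i,a), reach(a,i)
round 2: derive reach(i,j) via R3 from reach(i,h), reach(h,j)
round 2: derive reach(j,d) via R3 from reach(j,e), reach(e,d)
round 2: derive reach(j,h) via R3 from reach(j,e), reach(e,h)
round 2: derive reach(j,i) via R3 from reach(j,a), reach(a,i)
round 3: derive reach(a,b) via R3 from reach(a,d), reach(d,b)
round 3: derive reach(a,c) via R3 from reach(a,d), reach(d,c)
round 3: derive reach(a,e) via R3 from reach(a,d), reach(d,e)
round 3: derive reach(a,j) via R3 from reach(a,d), reach(d,j)
round 3: derive reach(c,a) via R3 from reach(c,d), reach(d,a)
round 3: derive reach(c,b) via R3 from reach(c,d), reach(d,b)
round 3: derive reach(c,e) via R3 from reach(c,d), reach(d,e)
round 3: derive reach(c,j) via R3 from reach(c,d), reach(d,j)
round 3: derive reach(d,i) via R3 from reach(d,a), reach(a,i)
round 3: derive reach(e,a) via R3 from reach(e,d), reach(d,a)
round 3: derive reach(e,c) via R3 from reach(e,d), reach(d,c)
round 3: derive reach(e,e) via R3 from reach(e,d), reach(d,e)
round 3: derive reach(e,i) via R3 from reach(e,j), reach(j,i)
round 3: derive reach(f,a) via R3 from reach(f,d), reach(d,a)
round 3: derive reach(f,c) via R3 from reach(f,d), reach(d,c)
round 3: derive reach(f,e) via R3 from reach(f,d), reach(d,e)
round 3: derive reach(f,i) via R3 from reach(f,j), reach(j,i)
round 3: derive reach(h,d) via R3 from reach(h,a), reach(a,d)
round 3: derive reach(h,h) via R3 from reach(h,a), reach(a,h)
round 3: derive reach(h,i) via R3 from reach(h,a), reach(a,i)
round 3: derive reach(i,b) via R3 from reach(i,d), reach(d,b)
round 3: derive reach(i,c) via R3 from reach(i,d), reach(d,c)
round 3: derive reach(i,e) via R3 from reach(i,d), reach(d,e)
round 4: derive reach(c,i) via R3 from reach(c,a), reach(a,i)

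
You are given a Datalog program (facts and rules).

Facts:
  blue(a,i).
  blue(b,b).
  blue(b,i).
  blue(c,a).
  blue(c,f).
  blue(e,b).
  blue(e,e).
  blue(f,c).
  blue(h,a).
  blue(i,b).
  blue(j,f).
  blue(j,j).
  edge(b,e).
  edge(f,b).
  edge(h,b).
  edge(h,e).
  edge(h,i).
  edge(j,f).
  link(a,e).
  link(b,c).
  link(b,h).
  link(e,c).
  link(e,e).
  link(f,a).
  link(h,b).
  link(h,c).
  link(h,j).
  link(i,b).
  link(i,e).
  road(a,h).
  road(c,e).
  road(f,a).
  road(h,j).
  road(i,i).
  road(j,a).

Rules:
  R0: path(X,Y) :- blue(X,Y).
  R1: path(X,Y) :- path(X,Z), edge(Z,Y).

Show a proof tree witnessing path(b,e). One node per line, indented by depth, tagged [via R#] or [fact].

round 1: derive path(a,i) via R0 from blue(a,i)
round 1: derive path(b,b) via R0 from blue(b,b)
round 1: derive path(b,i) via R0 from blue(b,i)
round 1: derive path(c,a) via R0 from blue(c,a)
round 1: derive path(c,f) via R0 from blue(c,f)
round 1: derive path(e,b) via R0 from blue(e,b)
round 1: derive path(e,e) via R0 from blue(e,e)
round 1: derive path(f,c) via R0 from blue(f,c)
round 1: derive path(h,a) via R0 from blue(h,a)
round 1: derive path(i,b) via R0 from blue(i,b)
round 1: derive path(j,f) via R0 from blue(j,f)
round 1: derive path(j,j) via R0 from blue(j,j)
round 2: derive path(b,e) via R1 from path(b,b), edge(b,e)
round 2: derive path(c,b) via R1 from path(c,f), edge(f,b)
round 2: derive path(i,e) via R1 from path(i,b), edge(b,e)
round 2: derive path(j,b) via R1 from path(j,f), edge(f,b)
round 3: derive path(c,e) via R1 from path(c,b), edge(b,e)
round 3: derive path(j,e) via R1 from path(j,b), edge(b,e)

path(b,e)  [via R1]
  path(b,b)  [via R0]
    blue(b,b)  [fact]
  edge(b,e)  [fact]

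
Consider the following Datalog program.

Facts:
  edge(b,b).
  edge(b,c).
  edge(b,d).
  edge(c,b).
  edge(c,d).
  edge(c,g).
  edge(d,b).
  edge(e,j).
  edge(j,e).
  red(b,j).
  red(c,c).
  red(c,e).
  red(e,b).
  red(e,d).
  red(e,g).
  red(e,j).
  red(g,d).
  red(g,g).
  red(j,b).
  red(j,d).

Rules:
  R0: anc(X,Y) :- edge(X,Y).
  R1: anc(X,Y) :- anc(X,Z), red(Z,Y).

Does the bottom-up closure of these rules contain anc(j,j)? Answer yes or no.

yes

round 1: derive anc(b,b) via R0 from edge(b,b)
round 1: derive anc(b,c) via R0 from edge(b,c)
round 1: derive anc(b,d) via R0 from edge(b,d)
round 1: derive anc(c,b) via R0 from edge(c,b)
round 1: derive anc(c,d) via R0 from edge(c,d)
round 1: derive anc(c,g) via R0 from edge(c,g)
round 1: derive anc(d,b) via R0 from edge(d,b)
round 1: derive anc(e,j) via R0 from edge(e,j)
round 1: derive anc(j,e) via R0 from edge(j,e)
round 2: derive anc(b,e) via R1 from anc(b,c), red(c,e)
round 2: derive anc(b,j) via R1 from anc(b,b), red(b,j)
round 2: derive anc(c,j) via R1 from anc(c,b), red(b,j)
round 2: derive anc(d,j) via R1 from anc(d,b), red(b,j)
round 2: derive anc(e,b) via R1 from anc(e,j), red(j,b)
round 2: derive anc(e,d) via R1 from anc(e,j), red(j,d)
round 2: derive anc(j,b) via R1 from anc(j,e), red(e,b)
round 2: derive anc(j,d) via R1 from anc(j,e), red(e,d)
round 2: derive anc(j,g) via R1 from anc(j,e), red(e,g)
round 2: derive anc(j,j) via R1 from anc(j,e), red(e,j)
round 3: derive anc(b,g) via R1 from anc(b,e), red(e,g)
round 3: derive anc(d,d) via R1 from anc(d,j), red(j,d)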